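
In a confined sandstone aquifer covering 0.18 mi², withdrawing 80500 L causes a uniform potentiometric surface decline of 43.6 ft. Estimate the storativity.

A = 0.18 mi² = 4.662 × 10^5 m²
Δh = 43.6 ft = 13.29 m
ΔV = 80500 L = 80.5 m³
S = ΔV / (A × Δh) = 80.5 m³ / (4.662 × 10^5 m² × 13.29 m) = 1.299 × 10^-5

S ≈ 1.3 × 10^-5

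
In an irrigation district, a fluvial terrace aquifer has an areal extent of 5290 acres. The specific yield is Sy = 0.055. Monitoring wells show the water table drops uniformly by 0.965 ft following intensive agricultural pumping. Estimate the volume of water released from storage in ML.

ΔV ≈ 346 ML

A = 5290 acres = 2.141 × 10^7 m²
Δh = 0.965 ft = 0.2941 m
ΔV = Sy × A × Δh = 0.055 × 2.141 × 10^7 m² × 0.2941 m = 3.463 × 10^5 m³
ΔV = 3.463 × 10^5 m³ = 346.3 ML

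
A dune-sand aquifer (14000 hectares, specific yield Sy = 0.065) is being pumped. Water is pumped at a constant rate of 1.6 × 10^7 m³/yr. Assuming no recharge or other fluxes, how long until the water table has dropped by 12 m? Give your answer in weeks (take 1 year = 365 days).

A = 14000 hectares = 1.4 × 10^8 m²
ΔV = Sy × A × Δh = 0.065 × 1.4 × 10^8 × 12 = 1.092 × 10^8 m³
Q = 1.6 × 10^7 m³/yr = 43840 m³/d
t = ΔV / Q = 1.092 × 10^8 m³ / 43840 m³/d = 2491 d
t = 2491 d ≈ 355.9 weeks

t ≈ 356 weeks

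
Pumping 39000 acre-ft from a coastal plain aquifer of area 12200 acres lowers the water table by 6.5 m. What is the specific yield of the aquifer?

A = 12200 acres = 4.937 × 10^7 m²
ΔV = 39000 acre-ft = 4.811 × 10^7 m³
Sy = ΔV / (A × Δh) = 4.811 × 10^7 m³ / (4.937 × 10^7 m² × 6.5 m) = 0.1499

Sy ≈ 0.15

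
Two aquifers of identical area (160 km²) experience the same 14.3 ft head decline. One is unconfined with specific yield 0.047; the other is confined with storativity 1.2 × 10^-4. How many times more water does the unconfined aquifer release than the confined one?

ΔV_u / ΔV_c ≈ 392

A = 160 km² = 1.6 × 10^8 m²
Δh = 14.3 ft = 4.359 m
Unconfined: ΔV_u = Sy × A × Δh = 0.047 × 1.6 × 10^8 × 4.359 = 3.278 × 10^7 m³
Confined: ΔV_c = S × A × Δh = 1.2 × 10^-4 × 1.6 × 10^8 × 4.359 = 83690 m³
Ratio = ΔV_u / ΔV_c = Sy / S = 0.047 / 1.2 × 10^-4 = 391.7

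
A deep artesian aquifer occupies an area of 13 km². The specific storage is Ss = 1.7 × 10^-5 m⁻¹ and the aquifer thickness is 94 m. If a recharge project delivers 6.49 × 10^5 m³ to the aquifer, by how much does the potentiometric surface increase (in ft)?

Δh ≈ 102 ft

S = Ss × b = 1.7 × 10^-5 m⁻¹ × 94 m = 1.598 × 10^-3
A = 13 km² = 1.3 × 10^7 m²
Δh = ΔV / (S × A) = 6.49 × 10^5 m³ / (0.001598 × 1.3 × 10^7 m²) = 31.24 m
Δh = 31.24 m = 102.5 ft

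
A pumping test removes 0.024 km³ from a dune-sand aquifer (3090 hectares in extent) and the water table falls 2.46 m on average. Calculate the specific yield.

Sy ≈ 0.32

A = 3090 hectares = 3.09 × 10^7 m²
ΔV = 0.024 km³ = 2.4 × 10^7 m³
Sy = ΔV / (A × Δh) = 2.4 × 10^7 m³ / (3.09 × 10^7 m² × 2.46 m) = 0.3157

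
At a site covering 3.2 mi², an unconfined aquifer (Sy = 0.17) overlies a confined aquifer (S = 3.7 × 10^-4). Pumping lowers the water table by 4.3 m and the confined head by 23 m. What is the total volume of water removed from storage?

ΔV ≈ 6.13 × 10^6 m³

A = 3.2 mi² = 8.288 × 10^6 m²
Unconfined: ΔV_u = Sy × A × Δh_u = 0.17 × 8.288 × 10^6 × 4.3 = 6.059 × 10^6 m³
Confined: ΔV_c = S × A × Δh_c = 3.7 × 10^-4 × 8.288 × 10^6 × 23 = 70530 m³
Total ΔV = 6.059 × 10^6 + 70530 = 6.129 × 10^6 m³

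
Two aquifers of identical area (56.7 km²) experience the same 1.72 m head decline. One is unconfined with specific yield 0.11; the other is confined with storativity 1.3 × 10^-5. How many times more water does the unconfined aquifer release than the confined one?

A = 56.7 km² = 5.67 × 10^7 m²
Unconfined: ΔV_u = Sy × A × Δh = 0.11 × 5.67 × 10^7 × 1.72 = 1.073 × 10^7 m³
Confined: ΔV_c = S × A × Δh = 1.3 × 10^-5 × 5.67 × 10^7 × 1.72 = 1268 m³
Ratio = ΔV_u / ΔV_c = Sy / S = 0.11 / 1.3 × 10^-5 = 8462

ΔV_u / ΔV_c ≈ 8460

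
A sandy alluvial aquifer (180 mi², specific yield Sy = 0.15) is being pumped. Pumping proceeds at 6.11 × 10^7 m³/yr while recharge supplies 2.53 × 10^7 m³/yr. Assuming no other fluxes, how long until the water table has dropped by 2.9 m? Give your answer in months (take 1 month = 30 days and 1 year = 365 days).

t ≈ 68.9 months

A = 180 mi² = 4.662 × 10^8 m²
ΔV = Sy × A × Δh = 0.15 × 4.662 × 10^8 × 2.9 = 2.028 × 10^8 m³
Net withdrawal = 6.11 × 10^7 − 2.53 × 10^7 = 3.58 × 10^7 m³/yr = 98080 m³/d
t = ΔV / Q = 2.028 × 10^8 m³ / 98080 m³/d = 2068 d
t = 2068 d ≈ 68.92 months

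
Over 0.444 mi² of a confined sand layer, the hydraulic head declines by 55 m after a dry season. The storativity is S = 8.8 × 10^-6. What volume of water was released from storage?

A = 0.444 mi² = 1.15 × 10^6 m²
ΔV = S × A × Δh = 8.8 × 10^-6 × 1.15 × 10^6 m² × 55 m = 556.6 m³

ΔV ≈ 557 m³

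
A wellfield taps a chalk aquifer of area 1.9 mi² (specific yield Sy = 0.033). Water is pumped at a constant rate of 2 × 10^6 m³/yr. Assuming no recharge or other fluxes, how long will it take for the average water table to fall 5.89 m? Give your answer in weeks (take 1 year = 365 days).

t ≈ 24.9 weeks

A = 1.9 mi² = 4.921 × 10^6 m²
ΔV = Sy × A × Δh = 0.033 × 4.921 × 10^6 × 5.89 = 9.565 × 10^5 m³
Q = 2 × 10^6 m³/yr = 5479 m³/d
t = ΔV / Q = 9.565 × 10^5 m³ / 5479 m³/d = 174.6 d
t = 174.6 d ≈ 24.94 weeks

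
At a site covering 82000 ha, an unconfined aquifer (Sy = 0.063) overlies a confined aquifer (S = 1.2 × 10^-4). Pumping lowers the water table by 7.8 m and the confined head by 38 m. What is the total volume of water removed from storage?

A = 82000 ha = 8.2 × 10^8 m²
Unconfined: ΔV_u = Sy × A × Δh_u = 0.063 × 8.2 × 10^8 × 7.8 = 4.029 × 10^8 m³
Confined: ΔV_c = S × A × Δh_c = 1.2 × 10^-4 × 8.2 × 10^8 × 38 = 3.739 × 10^6 m³
Total ΔV = 4.029 × 10^8 + 3.739 × 10^6 = 4.067 × 10^8 m³

ΔV ≈ 4.07 × 10^8 m³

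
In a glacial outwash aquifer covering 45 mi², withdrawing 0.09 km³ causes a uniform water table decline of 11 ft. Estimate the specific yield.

Sy ≈ 0.23

A = 45 mi² = 1.165 × 10^8 m²
Δh = 11 ft = 3.353 m
ΔV = 0.09 km³ = 9 × 10^7 m³
Sy = ΔV / (A × Δh) = 9 × 10^7 m³ / (1.165 × 10^8 m² × 3.353 m) = 0.2303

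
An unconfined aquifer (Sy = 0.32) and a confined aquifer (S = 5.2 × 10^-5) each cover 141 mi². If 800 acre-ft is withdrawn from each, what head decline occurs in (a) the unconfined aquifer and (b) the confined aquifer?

Δh_u ≈ 0.00844 m; Δh_c ≈ 52 m

A = 141 mi² = 3.652 × 10^8 m²
ΔV = 800 acre-ft = 9.868 × 10^5 m³
Unconfined: Δh_u = ΔV/(Sy·A) = 9.868 × 10^5/(0.32 × 3.652 × 10^8) = 0.008444 m
Confined: Δh_c = ΔV/(S·A) = 9.868 × 10^5/(5.2 × 10^-5 × 3.652 × 10^8) = 51.96 m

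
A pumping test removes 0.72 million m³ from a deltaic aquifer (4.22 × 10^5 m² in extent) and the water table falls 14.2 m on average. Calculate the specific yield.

ΔV = 0.72 million m³ = 7.2 × 10^5 m³
Sy = ΔV / (A × Δh) = 7.2 × 10^5 m³ / (4.22 × 10^5 m² × 14.2 m) = 0.1202

Sy ≈ 0.12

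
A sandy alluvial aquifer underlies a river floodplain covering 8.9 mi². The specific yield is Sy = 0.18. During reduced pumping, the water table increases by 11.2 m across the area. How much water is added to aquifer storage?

A = 8.9 mi² = 2.305 × 10^7 m²
ΔV = Sy × A × Δh = 0.18 × 2.305 × 10^7 m² × 11.2 m = 4.647 × 10^7 m³

ΔV ≈ 4.65 × 10^7 m³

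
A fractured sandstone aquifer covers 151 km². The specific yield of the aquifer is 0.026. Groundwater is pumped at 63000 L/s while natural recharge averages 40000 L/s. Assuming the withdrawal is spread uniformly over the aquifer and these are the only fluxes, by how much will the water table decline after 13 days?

A = 151 km² = 1.51 × 10^8 m²
Net abstraction = 63000 − 40000 = 23000 L/s
Q_net = 23000 L/s = 1.987 × 10^6 m³/d
ΔV = Q × t = 1.987 × 10^6 m³/d × 13 d = 2.583 × 10^7 m³
Δh = ΔV / (Sy × A) = 2.583 × 10^7 / (0.026 × 1.51 × 10^8) = 6.58 m

Δh ≈ 6.58 m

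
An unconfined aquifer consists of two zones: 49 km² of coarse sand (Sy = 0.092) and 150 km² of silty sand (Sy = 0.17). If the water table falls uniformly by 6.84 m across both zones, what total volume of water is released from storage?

A₁ = 49 km² = 4.9 × 10^7 m²; A₂ = 150 km² = 1.5 × 10^8 m²
ΔV₁ = 0.092 × 4.9 × 10^7 × 6.84 = 3.083 × 10^7 m³
ΔV₂ = 0.17 × 1.5 × 10^8 × 6.84 = 1.744 × 10^8 m³
ΔV = ΔV₁ + ΔV₂ = 2.053 × 10^8 m³

ΔV ≈ 2.05 × 10^8 m³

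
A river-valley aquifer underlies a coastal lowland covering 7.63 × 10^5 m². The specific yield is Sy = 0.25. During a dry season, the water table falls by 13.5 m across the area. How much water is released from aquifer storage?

ΔV = Sy × A × Δh = 0.25 × 7.63 × 10^5 m² × 13.5 m = 2.575 × 10^6 m³

ΔV ≈ 2.58 × 10^6 m³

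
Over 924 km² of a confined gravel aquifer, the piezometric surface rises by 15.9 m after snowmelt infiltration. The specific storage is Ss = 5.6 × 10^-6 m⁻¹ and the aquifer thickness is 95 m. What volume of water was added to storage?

ΔV ≈ 7.82 × 10^6 m³

S = Ss × b = 5.6 × 10^-6 m⁻¹ × 95 m = 5.32 × 10^-4
A = 924 km² = 9.24 × 10^8 m²
ΔV = S × A × Δh = 5.32 × 10^-4 × 9.24 × 10^8 m² × 15.9 m = 7.816 × 10^6 m³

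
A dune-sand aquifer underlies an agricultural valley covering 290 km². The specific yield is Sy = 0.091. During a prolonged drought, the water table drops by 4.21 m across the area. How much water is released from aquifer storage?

A = 290 km² = 2.9 × 10^8 m²
ΔV = Sy × A × Δh = 0.091 × 2.9 × 10^8 m² × 4.21 m = 1.111 × 10^8 m³

ΔV ≈ 1.11 × 10^8 m³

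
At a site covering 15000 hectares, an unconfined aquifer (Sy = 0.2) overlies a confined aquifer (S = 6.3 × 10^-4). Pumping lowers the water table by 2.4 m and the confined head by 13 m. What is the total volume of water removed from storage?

ΔV ≈ 7.32 × 10^7 m³

A = 15000 hectares = 1.5 × 10^8 m²
Unconfined: ΔV_u = Sy × A × Δh_u = 0.2 × 1.5 × 10^8 × 2.4 = 7.2 × 10^7 m³
Confined: ΔV_c = S × A × Δh_c = 6.3 × 10^-4 × 1.5 × 10^8 × 13 = 1.228 × 10^6 m³
Total ΔV = 7.2 × 10^7 + 1.228 × 10^6 = 7.323 × 10^7 m³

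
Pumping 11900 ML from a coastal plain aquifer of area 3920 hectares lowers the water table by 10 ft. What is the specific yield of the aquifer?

A = 3920 hectares = 3.92 × 10^7 m²
Δh = 10 ft = 3.048 m
ΔV = 11900 ML = 1.19 × 10^7 m³
Sy = ΔV / (A × Δh) = 1.19 × 10^7 m³ / (3.92 × 10^7 m² × 3.048 m) = 0.0996

Sy ≈ 0.1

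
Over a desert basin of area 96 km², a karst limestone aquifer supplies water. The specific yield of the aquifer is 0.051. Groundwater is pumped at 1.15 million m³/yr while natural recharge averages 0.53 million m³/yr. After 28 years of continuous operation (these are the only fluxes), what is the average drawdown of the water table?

Δh ≈ 3.55 m

A = 96 km² = 9.6 × 10^7 m²
Net abstraction = 1.15 − 0.53 = 0.62 million m³/yr
Q_net = 0.62 million m³/yr = 1699 m³/d
t = 28 years = 10220 d
ΔV = Q × t = 1699 m³/d × 10220 d = 1.736 × 10^7 m³
Δh = ΔV / (Sy × A) = 1.736 × 10^7 / (0.051 × 9.6 × 10^7) = 3.546 m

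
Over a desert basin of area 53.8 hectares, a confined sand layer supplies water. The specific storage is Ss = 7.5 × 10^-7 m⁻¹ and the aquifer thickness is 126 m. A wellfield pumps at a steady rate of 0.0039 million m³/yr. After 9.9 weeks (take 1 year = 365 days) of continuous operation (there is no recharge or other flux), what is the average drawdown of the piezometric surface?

Δh ≈ 14.6 m

S = Ss × b = 7.5 × 10^-7 m⁻¹ × 126 m = 9.45 × 10^-5
A = 53.8 hectares = 5.38 × 10^5 m²
Q = 0.0039 million m³/yr = 10.68 m³/d
t = 9.9 weeks = 69.3 d
ΔV = Q × t = 10.68 m³/d × 69.3 d = 740.5 m³
Δh = ΔV / (S × A) = 740.5 / (9.45 × 10^-5 × 5.38 × 10^5) = 14.56 m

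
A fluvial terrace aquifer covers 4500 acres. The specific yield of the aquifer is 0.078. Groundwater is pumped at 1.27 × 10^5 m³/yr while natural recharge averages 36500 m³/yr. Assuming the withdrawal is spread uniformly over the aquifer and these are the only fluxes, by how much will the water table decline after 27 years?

Δh ≈ 1.72 m

A = 4500 acres = 1.821 × 10^7 m²
Net abstraction = 1.27 × 10^5 − 36500 = 90500 m³/yr
Q_net = 90500 m³/yr = 247.9 m³/d
t = 27 years = 9855 d
ΔV = Q × t = 247.9 m³/d × 9855 d = 2.443 × 10^6 m³
Δh = ΔV / (Sy × A) = 2.443 × 10^6 / (0.078 × 1.821 × 10^7) = 1.72 m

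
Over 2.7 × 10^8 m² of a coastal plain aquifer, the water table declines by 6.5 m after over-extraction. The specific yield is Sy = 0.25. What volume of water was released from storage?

ΔV ≈ 4.39 × 10^8 m³

ΔV = Sy × A × Δh = 0.25 × 2.7 × 10^8 m² × 6.5 m = 4.388 × 10^8 m³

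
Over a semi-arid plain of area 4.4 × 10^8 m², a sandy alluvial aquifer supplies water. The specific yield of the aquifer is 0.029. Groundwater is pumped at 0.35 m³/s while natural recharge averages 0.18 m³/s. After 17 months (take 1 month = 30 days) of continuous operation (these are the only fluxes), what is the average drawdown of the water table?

Δh ≈ 0.587 m

Net abstraction = 0.35 − 0.18 = 0.17 m³/s
Q_net = 0.17 m³/s = 14690 m³/d
t = 17 months = 510 d
ΔV = Q × t = 14690 m³/d × 510 d = 7.491 × 10^6 m³
Δh = ΔV / (Sy × A) = 7.491 × 10^6 / (0.029 × 4.4 × 10^8) = 0.5871 m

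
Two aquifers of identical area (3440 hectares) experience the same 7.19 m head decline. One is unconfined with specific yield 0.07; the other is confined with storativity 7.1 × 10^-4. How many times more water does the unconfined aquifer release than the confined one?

A = 3440 hectares = 3.44 × 10^7 m²
Unconfined: ΔV_u = Sy × A × Δh = 0.07 × 3.44 × 10^7 × 7.19 = 1.731 × 10^7 m³
Confined: ΔV_c = S × A × Δh = 7.1 × 10^-4 × 3.44 × 10^7 × 7.19 = 1.756 × 10^5 m³
Ratio = ΔV_u / ΔV_c = Sy / S = 0.07 / 7.1 × 10^-4 = 98.59

ΔV_u / ΔV_c ≈ 98.6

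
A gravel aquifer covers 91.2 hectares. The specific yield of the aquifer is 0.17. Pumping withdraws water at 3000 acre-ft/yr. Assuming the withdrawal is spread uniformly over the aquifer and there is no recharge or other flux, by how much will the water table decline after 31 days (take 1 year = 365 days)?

Δh ≈ 2.03 m

A = 91.2 hectares = 9.12 × 10^5 m²
Q = 3000 acre-ft/yr = 10140 m³/d
ΔV = Q × t = 10140 m³/d × 31 d = 3.143 × 10^5 m³
Δh = ΔV / (Sy × A) = 3.143 × 10^5 / (0.17 × 9.12 × 10^5) = 2.027 m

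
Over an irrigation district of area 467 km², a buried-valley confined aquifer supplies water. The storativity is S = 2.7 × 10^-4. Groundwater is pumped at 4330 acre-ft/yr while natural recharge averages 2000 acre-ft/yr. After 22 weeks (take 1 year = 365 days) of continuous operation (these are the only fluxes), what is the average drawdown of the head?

Δh ≈ 9.62 m

A = 467 km² = 4.67 × 10^8 m²
Net abstraction = 4330 − 2000 = 2330 acre-ft/yr
Q_net = 2330 acre-ft/yr = 7874 m³/d
t = 22 weeks = 154 d
ΔV = Q × t = 7874 m³/d × 154 d = 1.213 × 10^6 m³
Δh = ΔV / (S × A) = 1.213 × 10^6 / (2.7 × 10^-4 × 4.67 × 10^8) = 9.617 m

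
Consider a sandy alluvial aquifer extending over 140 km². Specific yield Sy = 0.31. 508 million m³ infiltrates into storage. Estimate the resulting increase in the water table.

Δh ≈ 11.7 m

A = 140 km² = 1.4 × 10^8 m²
ΔV = 508 million m³ = 5.08 × 10^8 m³
Δh = ΔV / (Sy × A) = 5.08 × 10^8 m³ / (0.31 × 1.4 × 10^8 m²) = 11.71 m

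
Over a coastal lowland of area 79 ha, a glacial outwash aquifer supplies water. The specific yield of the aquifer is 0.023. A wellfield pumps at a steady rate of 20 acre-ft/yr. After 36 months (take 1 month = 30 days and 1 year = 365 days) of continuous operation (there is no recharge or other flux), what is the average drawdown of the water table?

Δh ≈ 4.02 m

A = 79 ha = 7.9 × 10^5 m²
Q = 20 acre-ft/yr = 67.59 m³/d
t = 36 months = 1080 d
ΔV = Q × t = 67.59 m³/d × 1080 d = 73000 m³
Δh = ΔV / (Sy × A) = 73000 / (0.023 × 7.9 × 10^5) = 4.017 m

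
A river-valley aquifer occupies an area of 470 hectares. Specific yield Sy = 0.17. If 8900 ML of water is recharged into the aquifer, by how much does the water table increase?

A = 470 hectares = 4.7 × 10^6 m²
ΔV = 8900 ML = 8.9 × 10^6 m³
Δh = ΔV / (Sy × A) = 8.9 × 10^6 m³ / (0.17 × 4.7 × 10^6 m²) = 11.14 m

Δh ≈ 11.1 m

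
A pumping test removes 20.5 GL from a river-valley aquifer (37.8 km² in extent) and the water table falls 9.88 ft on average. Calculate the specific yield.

Sy ≈ 0.18

A = 37.8 km² = 3.78 × 10^7 m²
Δh = 9.88 ft = 3.011 m
ΔV = 20.5 GL = 2.05 × 10^7 m³
Sy = ΔV / (A × Δh) = 2.05 × 10^7 m³ / (3.78 × 10^7 m² × 3.011 m) = 0.1801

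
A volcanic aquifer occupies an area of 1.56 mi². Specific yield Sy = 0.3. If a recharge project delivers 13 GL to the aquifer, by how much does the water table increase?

A = 1.56 mi² = 4.04 × 10^6 m²
ΔV = 13 GL = 1.3 × 10^7 m³
Δh = ΔV / (Sy × A) = 1.3 × 10^7 m³ / (0.3 × 4.04 × 10^6 m²) = 10.73 m

Δh ≈ 10.7 m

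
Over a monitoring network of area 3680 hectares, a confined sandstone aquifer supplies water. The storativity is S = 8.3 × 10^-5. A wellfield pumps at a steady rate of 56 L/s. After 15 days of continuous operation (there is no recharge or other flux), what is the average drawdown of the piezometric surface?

Δh ≈ 23.8 m

A = 3680 hectares = 3.68 × 10^7 m²
Q = 56 L/s = 4838 m³/d
ΔV = Q × t = 4838 m³/d × 15 d = 72580 m³
Δh = ΔV / (S × A) = 72580 / (8.3 × 10^-5 × 3.68 × 10^7) = 23.76 m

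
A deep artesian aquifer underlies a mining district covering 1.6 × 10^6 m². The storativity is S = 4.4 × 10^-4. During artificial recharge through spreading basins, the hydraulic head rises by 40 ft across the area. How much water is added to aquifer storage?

ΔV ≈ 8580 m³

Δh = 40 ft = 12.19 m
ΔV = S × A × Δh = 4.4 × 10^-4 × 1.6 × 10^6 m² × 12.19 m = 8583 m³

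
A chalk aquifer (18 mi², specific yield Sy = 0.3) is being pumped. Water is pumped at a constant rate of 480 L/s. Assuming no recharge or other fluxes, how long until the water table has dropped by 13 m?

A = 18 mi² = 4.662 × 10^7 m²
ΔV = Sy × A × Δh = 0.3 × 4.662 × 10^7 × 13 = 1.818 × 10^8 m³
Q = 480 L/s = 41470 m³/d
t = ΔV / Q = 1.818 × 10^8 m³ / 41470 m³/d = 4384 d

t ≈ 4380 days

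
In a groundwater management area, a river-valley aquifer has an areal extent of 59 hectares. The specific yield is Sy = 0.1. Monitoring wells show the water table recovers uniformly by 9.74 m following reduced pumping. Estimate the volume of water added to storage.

ΔV ≈ 5.75 × 10^5 m³

A = 59 hectares = 5.9 × 10^5 m²
ΔV = Sy × A × Δh = 0.1 × 5.9 × 10^5 m² × 9.74 m = 5.747 × 10^5 m³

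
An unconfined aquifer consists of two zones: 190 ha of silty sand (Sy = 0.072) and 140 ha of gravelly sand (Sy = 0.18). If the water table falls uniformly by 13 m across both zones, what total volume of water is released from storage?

ΔV ≈ 5.05 × 10^6 m³

A₁ = 190 ha = 1.9 × 10^6 m²; A₂ = 140 ha = 1.4 × 10^6 m²
ΔV₁ = 0.072 × 1.9 × 10^6 × 13 = 1.778 × 10^6 m³
ΔV₂ = 0.18 × 1.4 × 10^6 × 13 = 3.276 × 10^6 m³
ΔV = ΔV₁ + ΔV₂ = 5.054 × 10^6 m³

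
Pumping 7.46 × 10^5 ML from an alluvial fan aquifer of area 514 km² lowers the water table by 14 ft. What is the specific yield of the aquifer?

A = 514 km² = 5.14 × 10^8 m²
Δh = 14 ft = 4.267 m
ΔV = 7.46 × 10^5 ML = 7.46 × 10^8 m³
Sy = ΔV / (A × Δh) = 7.46 × 10^8 m³ / (5.14 × 10^8 m² × 4.267 m) = 0.3401

Sy ≈ 0.34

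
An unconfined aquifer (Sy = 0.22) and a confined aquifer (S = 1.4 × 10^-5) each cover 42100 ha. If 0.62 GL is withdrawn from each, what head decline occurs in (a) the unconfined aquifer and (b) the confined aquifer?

A = 42100 ha = 4.21 × 10^8 m²
ΔV = 0.62 GL = 6.2 × 10^5 m³
Unconfined: Δh_u = ΔV/(Sy·A) = 6.2 × 10^5/(0.22 × 4.21 × 10^8) = 0.006694 m
Confined: Δh_c = ΔV/(S·A) = 6.2 × 10^5/(1.4 × 10^-5 × 4.21 × 10^8) = 105.2 m

Δh_u ≈ 0.00669 m; Δh_c ≈ 105 m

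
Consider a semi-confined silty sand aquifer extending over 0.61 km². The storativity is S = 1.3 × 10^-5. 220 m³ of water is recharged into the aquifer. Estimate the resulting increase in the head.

Δh ≈ 27.7 m

A = 0.61 km² = 6.1 × 10^5 m²
Δh = ΔV / (S × A) = 220 m³ / (1.3 × 10^-5 × 6.1 × 10^5 m²) = 27.74 m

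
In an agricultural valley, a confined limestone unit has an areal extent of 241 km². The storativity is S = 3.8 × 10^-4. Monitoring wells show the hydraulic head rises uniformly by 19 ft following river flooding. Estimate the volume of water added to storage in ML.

ΔV ≈ 530 ML

A = 241 km² = 2.41 × 10^8 m²
Δh = 19 ft = 5.791 m
ΔV = S × A × Δh = 3.8 × 10^-4 × 2.41 × 10^8 m² × 5.791 m = 5.304 × 10^5 m³
ΔV = 5.304 × 10^5 m³ = 530.4 ML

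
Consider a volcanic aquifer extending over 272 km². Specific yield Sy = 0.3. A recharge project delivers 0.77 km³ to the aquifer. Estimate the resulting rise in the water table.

A = 272 km² = 2.72 × 10^8 m²
ΔV = 0.77 km³ = 7.7 × 10^8 m³
Δh = ΔV / (Sy × A) = 7.7 × 10^8 m³ / (0.3 × 2.72 × 10^8 m²) = 9.436 m

Δh ≈ 9.44 m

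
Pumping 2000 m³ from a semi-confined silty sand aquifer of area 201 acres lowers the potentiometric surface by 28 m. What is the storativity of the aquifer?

A = 201 acres = 8.134 × 10^5 m²
S = ΔV / (A × Δh) = 2000 m³ / (8.134 × 10^5 m² × 28 m) = 8.781 × 10^-5

S ≈ 8.8 × 10^-5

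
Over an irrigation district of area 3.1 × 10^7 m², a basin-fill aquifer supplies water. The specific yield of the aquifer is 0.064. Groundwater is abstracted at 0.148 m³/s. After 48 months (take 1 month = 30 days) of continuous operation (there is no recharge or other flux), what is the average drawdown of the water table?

Δh ≈ 9.28 m

Q = 0.148 m³/s = 12790 m³/d
t = 48 months = 1440 d
ΔV = Q × t = 12790 m³/d × 1440 d = 1.841 × 10^7 m³
Δh = ΔV / (Sy × A) = 1.841 × 10^7 / (0.064 × 3.1 × 10^7) = 9.281 m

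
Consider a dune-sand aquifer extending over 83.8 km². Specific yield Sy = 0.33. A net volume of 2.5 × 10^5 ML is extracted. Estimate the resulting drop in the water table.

Δh ≈ 9.04 m

A = 83.8 km² = 8.38 × 10^7 m²
ΔV = 2.5 × 10^5 ML = 2.5 × 10^8 m³
Δh = ΔV / (Sy × A) = 2.5 × 10^8 m³ / (0.33 × 8.38 × 10^7 m²) = 9.04 m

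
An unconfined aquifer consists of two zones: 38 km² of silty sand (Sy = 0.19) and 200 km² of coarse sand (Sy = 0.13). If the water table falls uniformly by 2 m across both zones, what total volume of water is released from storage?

ΔV ≈ 6.64 × 10^7 m³

A₁ = 38 km² = 3.8 × 10^7 m²; A₂ = 200 km² = 2 × 10^8 m²
ΔV₁ = 0.19 × 3.8 × 10^7 × 2 = 1.444 × 10^7 m³
ΔV₂ = 0.13 × 2 × 10^8 × 2 = 5.2 × 10^7 m³
ΔV = ΔV₁ + ΔV₂ = 6.644 × 10^7 m³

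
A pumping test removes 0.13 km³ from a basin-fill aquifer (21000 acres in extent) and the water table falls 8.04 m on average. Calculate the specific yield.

Sy ≈ 0.19

A = 21000 acres = 8.498 × 10^7 m²
ΔV = 0.13 km³ = 1.3 × 10^8 m³
Sy = ΔV / (A × Δh) = 1.3 × 10^8 m³ / (8.498 × 10^7 m² × 8.04 m) = 0.1903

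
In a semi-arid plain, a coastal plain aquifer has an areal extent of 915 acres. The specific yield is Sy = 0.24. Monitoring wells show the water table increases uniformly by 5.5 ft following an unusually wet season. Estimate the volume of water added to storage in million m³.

A = 915 acres = 3.703 × 10^6 m²
Δh = 5.5 ft = 1.676 m
ΔV = Sy × A × Δh = 0.24 × 3.703 × 10^6 m² × 1.676 m = 1.49 × 10^6 m³
ΔV = 1.49 × 10^6 m³ = 1.49 million m³

ΔV ≈ 1.49 million m³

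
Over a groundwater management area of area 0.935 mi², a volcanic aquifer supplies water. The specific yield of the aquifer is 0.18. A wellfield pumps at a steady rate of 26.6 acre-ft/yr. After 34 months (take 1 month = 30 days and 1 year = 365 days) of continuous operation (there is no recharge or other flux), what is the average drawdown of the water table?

A = 0.935 mi² = 2.422 × 10^6 m²
Q = 26.6 acre-ft/yr = 89.89 m³/d
t = 34 months = 1020 d
ΔV = Q × t = 89.89 m³/d × 1020 d = 91690 m³
Δh = ΔV / (Sy × A) = 91690 / (0.18 × 2.422 × 10^6) = 0.2103 m

Δh ≈ 0.21 m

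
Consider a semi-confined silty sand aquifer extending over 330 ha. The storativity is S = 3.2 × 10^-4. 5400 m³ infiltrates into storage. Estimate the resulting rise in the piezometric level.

A = 330 ha = 3.3 × 10^6 m²
Δh = ΔV / (S × A) = 5400 m³ / (3.2 × 10^-4 × 3.3 × 10^6 m²) = 5.114 m

Δh ≈ 5.11 m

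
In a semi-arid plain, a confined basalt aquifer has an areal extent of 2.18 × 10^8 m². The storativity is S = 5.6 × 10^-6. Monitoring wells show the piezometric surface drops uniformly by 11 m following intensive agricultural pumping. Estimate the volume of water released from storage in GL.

ΔV ≈ 0.0134 GL

ΔV = S × A × Δh = 5.6 × 10^-6 × 2.18 × 10^8 m² × 11 m = 13430 m³
ΔV = 13430 m³ = 0.01343 GL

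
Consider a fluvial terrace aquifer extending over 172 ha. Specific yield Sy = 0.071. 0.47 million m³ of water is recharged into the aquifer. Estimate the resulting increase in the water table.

Δh ≈ 3.85 m

A = 172 ha = 1.72 × 10^6 m²
ΔV = 0.47 million m³ = 4.7 × 10^5 m³
Δh = ΔV / (Sy × A) = 4.7 × 10^5 m³ / (0.071 × 1.72 × 10^6 m²) = 3.849 m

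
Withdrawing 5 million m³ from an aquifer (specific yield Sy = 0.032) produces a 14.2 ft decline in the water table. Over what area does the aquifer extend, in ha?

Δh = 14.2 ft = 4.328 m
ΔV = 5 million m³ = 5 × 10^6 m³
A = ΔV / (Sy × Δh) = 5 × 10^6 / (0.032 × 4.328) = 3.61 × 10^7 m²
A = 3.61 × 10^7 m² = 3610 ha

A ≈ 3610 ha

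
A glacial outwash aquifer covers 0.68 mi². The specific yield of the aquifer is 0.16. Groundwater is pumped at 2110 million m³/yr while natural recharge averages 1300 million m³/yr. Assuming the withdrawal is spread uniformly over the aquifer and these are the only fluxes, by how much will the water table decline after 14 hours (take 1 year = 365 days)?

Δh ≈ 4.59 m

A = 0.68 mi² = 1.761 × 10^6 m²
Net abstraction = 2110 − 1300 = 810 million m³/yr
Q_net = 810 million m³/yr = 2.219 × 10^6 m³/d
t = 14 hours = 0.5833 d
ΔV = Q × t = 2.219 × 10^6 m³/d × 0.5833 d = 1.295 × 10^6 m³
Δh = ΔV / (Sy × A) = 1.295 × 10^6 / (0.16 × 1.761 × 10^6) = 4.594 m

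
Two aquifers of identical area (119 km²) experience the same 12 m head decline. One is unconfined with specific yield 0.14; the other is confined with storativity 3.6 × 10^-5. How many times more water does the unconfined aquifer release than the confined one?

A = 119 km² = 1.19 × 10^8 m²
Unconfined: ΔV_u = Sy × A × Δh = 0.14 × 1.19 × 10^8 × 12 = 1.999 × 10^8 m³
Confined: ΔV_c = S × A × Δh = 3.6 × 10^-5 × 1.19 × 10^8 × 12 = 51410 m³
Ratio = ΔV_u / ΔV_c = Sy / S = 0.14 / 3.6 × 10^-5 = 3889

ΔV_u / ΔV_c ≈ 3890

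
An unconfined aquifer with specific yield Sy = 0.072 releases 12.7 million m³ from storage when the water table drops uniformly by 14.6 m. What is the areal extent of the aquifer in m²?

A ≈ 1.21 × 10^7 m²

ΔV = 12.7 million m³ = 1.27 × 10^7 m³
A = ΔV / (Sy × Δh) = 1.27 × 10^7 / (0.072 × 14.6) = 1.208 × 10^7 m²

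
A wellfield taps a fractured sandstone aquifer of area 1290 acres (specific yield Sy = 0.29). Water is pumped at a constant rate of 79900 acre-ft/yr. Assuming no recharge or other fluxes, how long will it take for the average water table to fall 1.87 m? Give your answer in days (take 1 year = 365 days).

t ≈ 10.5 days

A = 1290 acres = 5.22 × 10^6 m²
ΔV = Sy × A × Δh = 0.29 × 5.22 × 10^6 × 1.87 = 2.831 × 10^6 m³
Q = 79900 acre-ft/yr = 2.7 × 10^5 m³/d
t = ΔV / Q = 2.831 × 10^6 m³ / 2.7 × 10^5 m³/d = 10.48 d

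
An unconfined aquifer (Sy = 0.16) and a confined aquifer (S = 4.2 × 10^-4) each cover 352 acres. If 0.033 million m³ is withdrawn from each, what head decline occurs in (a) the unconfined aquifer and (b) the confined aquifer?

Δh_u ≈ 0.145 m; Δh_c ≈ 55.2 m

A = 352 acres = 1.424 × 10^6 m²
ΔV = 0.033 million m³ = 33000 m³
Unconfined: Δh_u = ΔV/(Sy·A) = 33000/(0.16 × 1.424 × 10^6) = 0.1448 m
Confined: Δh_c = ΔV/(S·A) = 33000/(4.2 × 10^-4 × 1.424 × 10^6) = 55.16 m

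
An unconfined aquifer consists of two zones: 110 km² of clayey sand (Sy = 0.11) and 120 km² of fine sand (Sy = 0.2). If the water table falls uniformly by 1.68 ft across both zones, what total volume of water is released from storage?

ΔV ≈ 1.85 × 10^7 m³

A₁ = 110 km² = 1.1 × 10^8 m²; A₂ = 120 km² = 1.2 × 10^8 m²
Δh = 1.68 ft = 0.5121 m
ΔV₁ = 0.11 × 1.1 × 10^8 × 0.5121 = 6.196 × 10^6 m³
ΔV₂ = 0.2 × 1.2 × 10^8 × 0.5121 = 1.229 × 10^7 m³
ΔV = ΔV₁ + ΔV₂ = 1.849 × 10^7 m³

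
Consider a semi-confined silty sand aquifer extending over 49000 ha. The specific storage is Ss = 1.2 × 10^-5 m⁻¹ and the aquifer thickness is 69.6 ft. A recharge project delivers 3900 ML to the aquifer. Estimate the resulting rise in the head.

b = 69.6 ft = 21.21 m
S = Ss × b = 1.2 × 10^-5 m⁻¹ × 21.21 m = 2.546 × 10^-4
A = 49000 ha = 4.9 × 10^8 m²
ΔV = 3900 ML = 3.9 × 10^6 m³
Δh = ΔV / (S × A) = 3.9 × 10^6 m³ / (2.546 × 10^-4 × 4.9 × 10^8 m²) = 31.27 m

Δh ≈ 31.3 m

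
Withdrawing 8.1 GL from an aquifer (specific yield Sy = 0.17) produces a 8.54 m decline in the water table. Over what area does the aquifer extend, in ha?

A ≈ 558 ha

ΔV = 8.1 GL = 8.1 × 10^6 m³
A = ΔV / (Sy × Δh) = 8.1 × 10^6 / (0.17 × 8.54) = 5.579 × 10^6 m²
A = 5.579 × 10^6 m² = 557.9 ha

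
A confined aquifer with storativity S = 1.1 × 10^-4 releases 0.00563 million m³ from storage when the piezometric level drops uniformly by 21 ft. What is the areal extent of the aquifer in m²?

Δh = 21 ft = 6.401 m
ΔV = 0.00563 million m³ = 5630 m³
A = ΔV / (S × Δh) = 5630 / (1.1 × 10^-4 × 6.401) = 7.996 × 10^6 m²

A ≈ 8 × 10^6 m²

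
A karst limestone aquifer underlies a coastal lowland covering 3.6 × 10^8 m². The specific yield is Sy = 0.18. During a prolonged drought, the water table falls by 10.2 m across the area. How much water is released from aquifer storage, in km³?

ΔV ≈ 0.661 km³

ΔV = Sy × A × Δh = 0.18 × 3.6 × 10^8 m² × 10.2 m = 6.61 × 10^8 m³
ΔV = 6.61 × 10^8 m³ = 0.661 km³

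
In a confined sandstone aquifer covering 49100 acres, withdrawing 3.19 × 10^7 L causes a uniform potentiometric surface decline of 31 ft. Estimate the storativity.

S ≈ 1.7 × 10^-5

A = 49100 acres = 1.987 × 10^8 m²
Δh = 31 ft = 9.449 m
ΔV = 3.19 × 10^7 L = 31900 m³
S = ΔV / (A × Δh) = 31900 m³ / (1.987 × 10^8 m² × 9.449 m) = 1.699 × 10^-5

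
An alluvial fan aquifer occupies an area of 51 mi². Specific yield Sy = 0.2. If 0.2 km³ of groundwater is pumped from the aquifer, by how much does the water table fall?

A = 51 mi² = 1.321 × 10^8 m²
ΔV = 0.2 km³ = 2 × 10^8 m³
Δh = ΔV / (Sy × A) = 2 × 10^8 m³ / (0.2 × 1.321 × 10^8 m²) = 7.571 m

Δh ≈ 7.57 m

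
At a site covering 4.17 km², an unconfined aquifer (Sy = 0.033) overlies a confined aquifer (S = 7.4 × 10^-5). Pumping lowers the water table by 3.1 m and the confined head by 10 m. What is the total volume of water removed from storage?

ΔV ≈ 4.3 × 10^5 m³

A = 4.17 km² = 4.17 × 10^6 m²
Unconfined: ΔV_u = Sy × A × Δh_u = 0.033 × 4.17 × 10^6 × 3.1 = 4.266 × 10^5 m³
Confined: ΔV_c = S × A × Δh_c = 7.4 × 10^-5 × 4.17 × 10^6 × 10 = 3086 m³
Total ΔV = 4.266 × 10^5 + 3086 = 4.297 × 10^5 m³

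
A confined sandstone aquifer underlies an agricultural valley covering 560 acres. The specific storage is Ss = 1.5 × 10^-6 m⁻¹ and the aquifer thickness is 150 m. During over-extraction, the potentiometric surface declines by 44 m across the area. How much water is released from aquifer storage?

ΔV ≈ 22400 m³

S = Ss × b = 1.5 × 10^-6 m⁻¹ × 150 m = 2.25 × 10^-4
A = 560 acres = 2.266 × 10^6 m²
ΔV = S × A × Δh = 2.25 × 10^-4 × 2.266 × 10^6 m² × 44 m = 22440 m³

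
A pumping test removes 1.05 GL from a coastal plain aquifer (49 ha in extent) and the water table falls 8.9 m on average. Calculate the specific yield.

Sy ≈ 0.24

A = 49 ha = 4.9 × 10^5 m²
ΔV = 1.05 GL = 1.05 × 10^6 m³
Sy = ΔV / (A × Δh) = 1.05 × 10^6 m³ / (4.9 × 10^5 m² × 8.9 m) = 0.2408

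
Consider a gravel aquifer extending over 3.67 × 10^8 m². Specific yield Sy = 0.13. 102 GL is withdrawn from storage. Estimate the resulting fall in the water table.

ΔV = 102 GL = 1.02 × 10^8 m³
Δh = ΔV / (Sy × A) = 1.02 × 10^8 m³ / (0.13 × 3.67 × 10^8 m²) = 2.138 m

Δh ≈ 2.14 m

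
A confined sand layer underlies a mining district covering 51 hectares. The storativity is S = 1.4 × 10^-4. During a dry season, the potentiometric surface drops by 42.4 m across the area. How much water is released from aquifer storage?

ΔV ≈ 3030 m³

A = 51 hectares = 5.1 × 10^5 m²
ΔV = S × A × Δh = 1.4 × 10^-4 × 5.1 × 10^5 m² × 42.4 m = 3027 m³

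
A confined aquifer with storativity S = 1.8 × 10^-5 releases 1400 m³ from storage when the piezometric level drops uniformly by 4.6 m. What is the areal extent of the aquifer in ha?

A ≈ 1690 ha

A = ΔV / (S × Δh) = 1400 / (1.8 × 10^-5 × 4.6) = 1.691 × 10^7 m²
A = 1.691 × 10^7 m² = 1691 ha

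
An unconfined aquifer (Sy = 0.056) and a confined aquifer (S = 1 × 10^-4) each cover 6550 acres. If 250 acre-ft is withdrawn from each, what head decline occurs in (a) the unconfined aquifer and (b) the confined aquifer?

A = 6550 acres = 2.651 × 10^7 m²
ΔV = 250 acre-ft = 3.084 × 10^5 m³
Unconfined: Δh_u = ΔV/(Sy·A) = 3.084 × 10^5/(0.056 × 2.651 × 10^7) = 0.2077 m
Confined: Δh_c = ΔV/(S·A) = 3.084 × 10^5/(1 × 10^-4 × 2.651 × 10^7) = 116.3 m

Δh_u ≈ 0.208 m; Δh_c ≈ 116 m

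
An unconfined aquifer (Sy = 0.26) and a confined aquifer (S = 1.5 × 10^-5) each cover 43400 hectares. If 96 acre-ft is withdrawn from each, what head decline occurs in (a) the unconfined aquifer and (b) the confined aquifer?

A = 43400 hectares = 4.34 × 10^8 m²
ΔV = 96 acre-ft = 1.184 × 10^5 m³
Unconfined: Δh_u = ΔV/(Sy·A) = 1.184 × 10^5/(0.26 × 4.34 × 10^8) = 0.001049 m
Confined: Δh_c = ΔV/(S·A) = 1.184 × 10^5/(1.5 × 10^-5 × 4.34 × 10^8) = 18.19 m

Δh_u ≈ 0.00105 m; Δh_c ≈ 18.2 m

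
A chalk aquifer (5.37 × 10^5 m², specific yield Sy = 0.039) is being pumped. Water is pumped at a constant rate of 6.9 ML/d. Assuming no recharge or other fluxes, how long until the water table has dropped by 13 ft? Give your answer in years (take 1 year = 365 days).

t ≈ 0.0329 years

Δh = 13 ft = 3.962 m
ΔV = Sy × A × Δh = 0.039 × 5.37 × 10^5 × 3.962 = 82980 m³
Q = 6.9 ML/d = 6900 m³/d
t = ΔV / Q = 82980 m³ / 6900 m³/d = 12.03 d
t = 12.03 d ≈ 0.03295 years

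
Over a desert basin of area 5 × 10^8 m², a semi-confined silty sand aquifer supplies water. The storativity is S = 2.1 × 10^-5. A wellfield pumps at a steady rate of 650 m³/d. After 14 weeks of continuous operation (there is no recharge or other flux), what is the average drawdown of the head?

t = 14 weeks = 98 d
ΔV = Q × t = 650 m³/d × 98 d = 63700 m³
Δh = ΔV / (S × A) = 63700 / (2.1 × 10^-5 × 5 × 10^8) = 6.067 m

Δh ≈ 6.07 m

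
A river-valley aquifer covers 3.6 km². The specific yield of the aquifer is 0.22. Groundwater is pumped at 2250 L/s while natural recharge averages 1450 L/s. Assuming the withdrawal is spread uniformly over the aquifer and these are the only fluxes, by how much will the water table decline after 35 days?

A = 3.6 km² = 3.6 × 10^6 m²
Net abstraction = 2250 − 1450 = 800 L/s
Q_net = 800 L/s = 69120 m³/d
ΔV = Q × t = 69120 m³/d × 35 d = 2.419 × 10^6 m³
Δh = ΔV / (Sy × A) = 2.419 × 10^6 / (0.22 × 3.6 × 10^6) = 3.055 m

Δh ≈ 3.05 m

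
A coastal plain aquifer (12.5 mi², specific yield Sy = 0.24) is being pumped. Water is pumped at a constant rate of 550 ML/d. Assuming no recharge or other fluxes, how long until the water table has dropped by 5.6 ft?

A = 12.5 mi² = 3.237 × 10^7 m²
Δh = 5.6 ft = 1.707 m
ΔV = Sy × A × Δh = 0.24 × 3.237 × 10^7 × 1.707 = 1.326 × 10^7 m³
Q = 550 ML/d = 5.5 × 10^5 m³/d
t = ΔV / Q = 1.326 × 10^7 m³ / 5.5 × 10^5 m³/d = 24.11 d

t ≈ 24.1 days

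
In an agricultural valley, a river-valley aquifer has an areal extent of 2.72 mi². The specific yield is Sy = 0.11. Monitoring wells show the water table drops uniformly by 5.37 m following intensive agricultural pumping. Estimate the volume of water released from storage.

ΔV ≈ 4.16 × 10^6 m³

A = 2.72 mi² = 7.045 × 10^6 m²
ΔV = Sy × A × Δh = 0.11 × 7.045 × 10^6 m² × 5.37 m = 4.161 × 10^6 m³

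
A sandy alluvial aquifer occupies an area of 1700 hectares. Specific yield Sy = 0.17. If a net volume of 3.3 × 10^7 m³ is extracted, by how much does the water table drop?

Δh ≈ 11.4 m

A = 1700 hectares = 1.7 × 10^7 m²
Δh = ΔV / (Sy × A) = 3.3 × 10^7 m³ / (0.17 × 1.7 × 10^7 m²) = 11.42 m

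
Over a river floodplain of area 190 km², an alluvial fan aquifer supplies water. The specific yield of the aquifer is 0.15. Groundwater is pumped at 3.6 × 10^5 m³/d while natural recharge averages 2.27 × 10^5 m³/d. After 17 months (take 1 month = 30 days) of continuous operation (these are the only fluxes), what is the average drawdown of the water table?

A = 190 km² = 1.9 × 10^8 m²
Net abstraction = 3.6 × 10^5 − 2.27 × 10^5 = 1.33 × 10^5 m³/d
t = 17 months = 510 d
ΔV = Q × t = 1.33 × 10^5 m³/d × 510 d = 6.783 × 10^7 m³
Δh = ΔV / (Sy × A) = 6.783 × 10^7 / (0.15 × 1.9 × 10^8) = 2.38 m

Δh ≈ 2.38 m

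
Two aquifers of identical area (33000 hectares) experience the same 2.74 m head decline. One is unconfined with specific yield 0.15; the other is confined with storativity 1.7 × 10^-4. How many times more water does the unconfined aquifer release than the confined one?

ΔV_u / ΔV_c ≈ 882

A = 33000 hectares = 3.3 × 10^8 m²
Unconfined: ΔV_u = Sy × A × Δh = 0.15 × 3.3 × 10^8 × 2.74 = 1.356 × 10^8 m³
Confined: ΔV_c = S × A × Δh = 1.7 × 10^-4 × 3.3 × 10^8 × 2.74 = 1.537 × 10^5 m³
Ratio = ΔV_u / ΔV_c = Sy / S = 0.15 / 1.7 × 10^-4 = 882.4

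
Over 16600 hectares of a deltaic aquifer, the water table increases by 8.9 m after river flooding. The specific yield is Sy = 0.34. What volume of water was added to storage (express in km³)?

A = 16600 hectares = 1.66 × 10^8 m²
ΔV = Sy × A × Δh = 0.34 × 1.66 × 10^8 m² × 8.9 m = 5.023 × 10^8 m³
ΔV = 5.023 × 10^8 m³ = 0.5023 km³

ΔV ≈ 0.502 km³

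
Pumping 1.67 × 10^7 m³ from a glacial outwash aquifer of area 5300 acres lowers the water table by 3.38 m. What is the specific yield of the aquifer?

Sy ≈ 0.23

A = 5300 acres = 2.145 × 10^7 m²
Sy = ΔV / (A × Δh) = 1.67 × 10^7 m³ / (2.145 × 10^7 m² × 3.38 m) = 0.2304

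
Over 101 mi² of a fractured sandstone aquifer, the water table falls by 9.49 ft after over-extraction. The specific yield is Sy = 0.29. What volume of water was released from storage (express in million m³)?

ΔV ≈ 219 million m³

A = 101 mi² = 2.616 × 10^8 m²
Δh = 9.49 ft = 2.893 m
ΔV = Sy × A × Δh = 0.29 × 2.616 × 10^8 m² × 2.893 m = 2.194 × 10^8 m³
ΔV = 2.194 × 10^8 m³ = 219.4 million m³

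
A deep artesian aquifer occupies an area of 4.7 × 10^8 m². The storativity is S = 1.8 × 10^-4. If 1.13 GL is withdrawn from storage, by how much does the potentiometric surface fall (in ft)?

Δh ≈ 43.8 ft

ΔV = 1.13 GL = 1.13 × 10^6 m³
Δh = ΔV / (S × A) = 1.13 × 10^6 m³ / (1.8 × 10^-4 × 4.7 × 10^8 m²) = 13.36 m
Δh = 13.36 m = 43.82 ft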